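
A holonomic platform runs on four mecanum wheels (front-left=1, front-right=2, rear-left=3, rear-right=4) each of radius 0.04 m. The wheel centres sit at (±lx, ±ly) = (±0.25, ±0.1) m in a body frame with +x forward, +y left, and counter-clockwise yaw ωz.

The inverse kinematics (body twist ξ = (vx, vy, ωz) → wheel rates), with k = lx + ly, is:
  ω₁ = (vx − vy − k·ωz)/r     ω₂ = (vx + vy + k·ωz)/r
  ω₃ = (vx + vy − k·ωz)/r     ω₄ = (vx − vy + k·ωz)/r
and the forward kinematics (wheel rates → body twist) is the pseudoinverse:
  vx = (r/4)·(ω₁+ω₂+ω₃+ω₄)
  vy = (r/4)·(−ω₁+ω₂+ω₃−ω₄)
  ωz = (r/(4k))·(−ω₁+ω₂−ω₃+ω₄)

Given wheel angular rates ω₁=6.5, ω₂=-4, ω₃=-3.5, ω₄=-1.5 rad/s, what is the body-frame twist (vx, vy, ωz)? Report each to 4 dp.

k = lx + ly = 0.25 + 0.1 = 0.3500
ω₁+ω₂+ω₃+ω₄ = -2.5000  →  vx = (0.04/4)·-2.5000 = -0.0250
−ω₁+ω₂+ω₃−ω₄ = -12.5000  →  vy = (0.04/4)·-12.5000 = -0.1250
−ω₁+ω₂−ω₃+ω₄ = -8.5000  →  ωz = (0.04/1.4000)·-8.5000 = -0.2429

(-0.0250, -0.1250, -0.2429)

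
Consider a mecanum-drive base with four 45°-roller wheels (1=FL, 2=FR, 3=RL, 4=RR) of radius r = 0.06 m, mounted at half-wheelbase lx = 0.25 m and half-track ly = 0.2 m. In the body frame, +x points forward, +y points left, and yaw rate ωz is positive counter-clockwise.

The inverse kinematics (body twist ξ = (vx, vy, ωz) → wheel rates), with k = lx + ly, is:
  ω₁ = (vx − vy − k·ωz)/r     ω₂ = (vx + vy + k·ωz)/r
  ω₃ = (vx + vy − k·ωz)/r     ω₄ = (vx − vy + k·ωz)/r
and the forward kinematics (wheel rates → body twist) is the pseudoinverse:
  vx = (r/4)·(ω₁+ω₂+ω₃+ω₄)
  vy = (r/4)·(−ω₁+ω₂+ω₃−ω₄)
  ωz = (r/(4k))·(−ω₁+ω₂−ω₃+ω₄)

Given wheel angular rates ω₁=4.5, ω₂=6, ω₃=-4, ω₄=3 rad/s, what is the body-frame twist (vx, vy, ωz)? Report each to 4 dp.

k = lx + ly = 0.25 + 0.2 = 0.4500
ω₁+ω₂+ω₃+ω₄ = 9.5000  →  vx = (0.06/4)·9.5000 = 0.1425
−ω₁+ω₂+ω₃−ω₄ = -5.5000  →  vy = (0.06/4)·-5.5000 = -0.0825
−ω₁+ω₂−ω₃+ω₄ = 8.5000  →  ωz = (0.06/1.8000)·8.5000 = 0.2833

(0.1425, -0.0825, 0.2833)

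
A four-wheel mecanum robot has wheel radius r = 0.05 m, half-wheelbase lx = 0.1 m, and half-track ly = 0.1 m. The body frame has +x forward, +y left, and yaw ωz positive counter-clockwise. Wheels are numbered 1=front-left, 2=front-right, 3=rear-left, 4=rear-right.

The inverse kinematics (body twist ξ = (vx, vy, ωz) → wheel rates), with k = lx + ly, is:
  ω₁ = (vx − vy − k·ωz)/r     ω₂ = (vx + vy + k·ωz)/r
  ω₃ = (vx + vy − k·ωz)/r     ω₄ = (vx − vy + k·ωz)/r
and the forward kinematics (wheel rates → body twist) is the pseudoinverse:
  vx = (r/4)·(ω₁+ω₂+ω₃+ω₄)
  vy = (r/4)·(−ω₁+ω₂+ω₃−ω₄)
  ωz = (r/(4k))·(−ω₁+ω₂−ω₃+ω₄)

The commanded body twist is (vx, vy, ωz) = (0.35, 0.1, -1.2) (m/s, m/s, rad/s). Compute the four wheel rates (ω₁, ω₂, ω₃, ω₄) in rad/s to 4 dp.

k = lx + ly = 0.1 + 0.1 = 0.2000;  k·ωz = 0.2000·-1.2 = -0.2400
ω₁ (FL) = (vx − vy − k·ωz)/r = 0.4900/0.05 = 9.8000
ω₂ (FR) = (vx + vy + k·ωz)/r = 0.2100/0.05 = 4.2000
ω₃ (RL) = (vx + vy − k·ωz)/r = 0.6900/0.05 = 13.8000
ω₄ (RR) = (vx − vy + k·ωz)/r = 0.0100/0.05 = 0.2000

(9.8000, 4.2000, 13.8000, 0.2000)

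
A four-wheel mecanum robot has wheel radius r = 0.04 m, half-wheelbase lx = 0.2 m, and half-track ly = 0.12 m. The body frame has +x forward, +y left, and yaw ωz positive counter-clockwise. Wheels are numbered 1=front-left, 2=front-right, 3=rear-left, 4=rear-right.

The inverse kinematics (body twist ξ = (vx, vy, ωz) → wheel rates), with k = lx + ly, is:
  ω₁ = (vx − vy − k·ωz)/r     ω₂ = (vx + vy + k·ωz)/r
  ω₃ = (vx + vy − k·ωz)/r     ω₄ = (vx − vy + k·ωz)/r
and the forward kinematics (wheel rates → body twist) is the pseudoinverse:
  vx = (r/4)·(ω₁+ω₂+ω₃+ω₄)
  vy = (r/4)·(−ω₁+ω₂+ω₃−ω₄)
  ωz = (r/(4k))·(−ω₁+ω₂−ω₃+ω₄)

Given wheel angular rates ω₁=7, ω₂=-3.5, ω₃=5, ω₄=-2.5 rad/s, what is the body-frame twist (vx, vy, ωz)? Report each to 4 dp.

k = lx + ly = 0.2 + 0.12 = 0.3200
ω₁+ω₂+ω₃+ω₄ = 6.0000  →  vx = (0.04/4)·6.0000 = 0.0600
−ω₁+ω₂+ω₃−ω₄ = -3.0000  →  vy = (0.04/4)·-3.0000 = -0.0300
−ω₁+ω₂−ω₃+ω₄ = -18.0000  →  ωz = (0.04/1.2800)·-18.0000 = -0.5625

(0.0600, -0.0300, -0.5625)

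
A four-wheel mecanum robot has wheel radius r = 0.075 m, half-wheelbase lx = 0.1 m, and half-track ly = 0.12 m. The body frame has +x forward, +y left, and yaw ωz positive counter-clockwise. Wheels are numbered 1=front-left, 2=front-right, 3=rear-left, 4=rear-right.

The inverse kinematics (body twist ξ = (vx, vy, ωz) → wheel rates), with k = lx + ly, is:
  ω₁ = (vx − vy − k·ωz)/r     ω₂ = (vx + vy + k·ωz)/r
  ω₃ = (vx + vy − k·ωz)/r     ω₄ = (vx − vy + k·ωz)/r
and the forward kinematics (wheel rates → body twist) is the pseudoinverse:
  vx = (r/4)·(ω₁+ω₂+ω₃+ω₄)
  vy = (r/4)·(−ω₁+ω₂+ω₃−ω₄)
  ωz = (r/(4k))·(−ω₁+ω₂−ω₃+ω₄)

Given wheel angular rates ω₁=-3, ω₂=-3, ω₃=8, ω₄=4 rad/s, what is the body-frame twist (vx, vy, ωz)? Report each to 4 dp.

(0.1125, 0.0750, -0.3409)

k = lx + ly = 0.1 + 0.12 = 0.2200
ω₁+ω₂+ω₃+ω₄ = 6.0000  →  vx = (0.075/4)·6.0000 = 0.1125
−ω₁+ω₂+ω₃−ω₄ = 4.0000  →  vy = (0.075/4)·4.0000 = 0.0750
−ω₁+ω₂−ω₃+ω₄ = -4.0000  →  ωz = (0.075/0.8800)·-4.0000 = -0.3409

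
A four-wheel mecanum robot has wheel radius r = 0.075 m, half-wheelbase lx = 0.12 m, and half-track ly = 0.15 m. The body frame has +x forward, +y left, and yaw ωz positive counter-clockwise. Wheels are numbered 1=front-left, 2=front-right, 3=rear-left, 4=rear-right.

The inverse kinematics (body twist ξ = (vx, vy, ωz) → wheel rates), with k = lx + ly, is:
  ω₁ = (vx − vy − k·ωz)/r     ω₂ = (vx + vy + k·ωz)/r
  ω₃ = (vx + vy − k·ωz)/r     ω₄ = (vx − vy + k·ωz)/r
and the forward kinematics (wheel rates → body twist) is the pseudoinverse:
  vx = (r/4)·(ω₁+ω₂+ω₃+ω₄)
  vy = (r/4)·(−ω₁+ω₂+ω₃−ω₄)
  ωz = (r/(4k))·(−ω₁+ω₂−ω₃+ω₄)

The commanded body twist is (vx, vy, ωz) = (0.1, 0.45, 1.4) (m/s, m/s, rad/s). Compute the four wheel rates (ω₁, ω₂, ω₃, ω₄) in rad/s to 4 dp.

(-9.7067, 12.3733, 2.2933, 0.3733)

k = lx + ly = 0.12 + 0.15 = 0.2700;  k·ωz = 0.2700·1.4 = 0.3780
ω₁ (FL) = (vx − vy − k·ωz)/r = -0.7280/0.075 = -9.7067
ω₂ (FR) = (vx + vy + k·ωz)/r = 0.9280/0.075 = 12.3733
ω₃ (RL) = (vx + vy − k·ωz)/r = 0.1720/0.075 = 2.2933
ω₄ (RR) = (vx − vy + k·ωz)/r = 0.0280/0.075 = 0.3733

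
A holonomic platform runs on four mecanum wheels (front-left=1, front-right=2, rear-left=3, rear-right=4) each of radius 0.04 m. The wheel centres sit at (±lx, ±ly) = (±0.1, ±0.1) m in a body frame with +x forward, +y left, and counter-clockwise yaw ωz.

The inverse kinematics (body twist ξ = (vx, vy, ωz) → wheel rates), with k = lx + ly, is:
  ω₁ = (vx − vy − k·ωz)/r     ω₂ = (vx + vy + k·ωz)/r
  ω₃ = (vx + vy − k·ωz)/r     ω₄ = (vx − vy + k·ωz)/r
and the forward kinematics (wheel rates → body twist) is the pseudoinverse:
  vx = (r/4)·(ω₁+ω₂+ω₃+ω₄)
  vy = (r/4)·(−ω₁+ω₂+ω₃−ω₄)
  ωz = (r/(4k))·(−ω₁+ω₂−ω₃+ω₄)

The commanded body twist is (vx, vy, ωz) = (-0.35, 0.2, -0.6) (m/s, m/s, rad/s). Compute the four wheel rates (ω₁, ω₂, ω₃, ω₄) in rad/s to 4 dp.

(-10.7500, -6.7500, -0.7500, -16.7500)

k = lx + ly = 0.1 + 0.1 = 0.2000;  k·ωz = 0.2000·-0.6 = -0.1200
ω₁ (FL) = (vx − vy − k·ωz)/r = -0.4300/0.04 = -10.7500
ω₂ (FR) = (vx + vy + k·ωz)/r = -0.2700/0.04 = -6.7500
ω₃ (RL) = (vx + vy − k·ωz)/r = -0.0300/0.04 = -0.7500
ω₄ (RR) = (vx − vy + k·ωz)/r = -0.6700/0.04 = -16.7500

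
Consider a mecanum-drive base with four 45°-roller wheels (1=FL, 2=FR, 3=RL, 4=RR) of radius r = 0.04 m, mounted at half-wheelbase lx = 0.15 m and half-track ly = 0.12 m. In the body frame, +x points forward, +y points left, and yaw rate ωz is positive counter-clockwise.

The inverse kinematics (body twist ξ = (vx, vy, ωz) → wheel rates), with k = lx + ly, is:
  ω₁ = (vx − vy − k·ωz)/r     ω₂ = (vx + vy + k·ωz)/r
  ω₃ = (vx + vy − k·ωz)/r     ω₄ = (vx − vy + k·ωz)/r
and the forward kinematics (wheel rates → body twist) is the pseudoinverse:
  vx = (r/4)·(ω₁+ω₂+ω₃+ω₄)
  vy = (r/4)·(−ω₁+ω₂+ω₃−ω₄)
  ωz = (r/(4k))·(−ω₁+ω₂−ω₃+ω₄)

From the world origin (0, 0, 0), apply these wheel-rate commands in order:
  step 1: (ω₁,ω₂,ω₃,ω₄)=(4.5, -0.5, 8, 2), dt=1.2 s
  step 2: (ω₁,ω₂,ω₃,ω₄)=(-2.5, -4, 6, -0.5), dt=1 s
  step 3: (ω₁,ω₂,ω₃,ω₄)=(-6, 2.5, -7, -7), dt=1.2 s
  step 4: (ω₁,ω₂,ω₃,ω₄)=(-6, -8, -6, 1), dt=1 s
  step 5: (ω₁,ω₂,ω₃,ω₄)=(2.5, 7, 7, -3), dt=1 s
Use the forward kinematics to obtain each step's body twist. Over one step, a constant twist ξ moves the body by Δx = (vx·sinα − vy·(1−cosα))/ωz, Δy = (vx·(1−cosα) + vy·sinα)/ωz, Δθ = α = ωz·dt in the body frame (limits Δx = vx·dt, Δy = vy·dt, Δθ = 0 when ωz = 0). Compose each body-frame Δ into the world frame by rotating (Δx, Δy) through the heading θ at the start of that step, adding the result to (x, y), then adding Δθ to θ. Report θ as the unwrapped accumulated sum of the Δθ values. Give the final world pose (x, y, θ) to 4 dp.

step 1: ξ=(vx,vy,ωz)=(0.1400, 0.0100, -0.4074), dt=1.2 → body Δ=(0.1643, -0.0287, -0.4889) → world pose (0.1643, -0.0287, -0.4889)
step 2: ξ=(vx,vy,ωz)=(-0.0100, 0.0500, -0.2963), dt=1.0 → body Δ=(-0.0025, 0.0507, -0.2963) → world pose (0.1859, 0.0172, -0.7852)
step 3: ξ=(vx,vy,ωz)=(-0.1750, 0.0850, 0.3148), dt=1.2 → body Δ=(-0.2241, 0.0604, 0.3778) → world pose (0.0701, 0.2184, -0.4074)
step 4: ξ=(vx,vy,ωz)=(-0.1900, -0.0900, 0.1852), dt=1.0 → body Δ=(-0.1806, -0.1070, 0.1852) → world pose (-0.1381, 0.1917, -0.2222)
step 5: ξ=(vx,vy,ωz)=(0.1350, 0.1450, -0.2037), dt=1.0 → body Δ=(0.1488, 0.1303, -0.2037) → world pose (0.0357, 0.2860, -0.4259)

(0.0357, 0.2860, -0.4259)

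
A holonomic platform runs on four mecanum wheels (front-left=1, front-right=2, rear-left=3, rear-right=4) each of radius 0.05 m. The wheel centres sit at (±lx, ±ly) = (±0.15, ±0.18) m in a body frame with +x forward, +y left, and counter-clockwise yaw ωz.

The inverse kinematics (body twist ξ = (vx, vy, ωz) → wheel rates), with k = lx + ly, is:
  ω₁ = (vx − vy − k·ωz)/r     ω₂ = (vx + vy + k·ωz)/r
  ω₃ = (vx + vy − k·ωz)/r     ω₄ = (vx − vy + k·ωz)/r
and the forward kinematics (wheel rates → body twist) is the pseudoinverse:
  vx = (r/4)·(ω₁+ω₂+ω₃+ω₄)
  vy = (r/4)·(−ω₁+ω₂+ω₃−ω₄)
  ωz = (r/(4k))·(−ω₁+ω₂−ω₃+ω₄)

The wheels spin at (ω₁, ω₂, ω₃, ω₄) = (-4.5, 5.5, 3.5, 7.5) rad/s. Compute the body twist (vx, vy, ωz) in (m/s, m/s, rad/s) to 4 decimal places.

k = lx + ly = 0.15 + 0.18 = 0.3300
ω₁+ω₂+ω₃+ω₄ = 12.0000  →  vx = (0.05/4)·12.0000 = 0.1500
−ω₁+ω₂+ω₃−ω₄ = 6.0000  →  vy = (0.05/4)·6.0000 = 0.0750
−ω₁+ω₂−ω₃+ω₄ = 14.0000  →  ωz = (0.05/1.3200)·14.0000 = 0.5303

(0.1500, 0.0750, 0.5303)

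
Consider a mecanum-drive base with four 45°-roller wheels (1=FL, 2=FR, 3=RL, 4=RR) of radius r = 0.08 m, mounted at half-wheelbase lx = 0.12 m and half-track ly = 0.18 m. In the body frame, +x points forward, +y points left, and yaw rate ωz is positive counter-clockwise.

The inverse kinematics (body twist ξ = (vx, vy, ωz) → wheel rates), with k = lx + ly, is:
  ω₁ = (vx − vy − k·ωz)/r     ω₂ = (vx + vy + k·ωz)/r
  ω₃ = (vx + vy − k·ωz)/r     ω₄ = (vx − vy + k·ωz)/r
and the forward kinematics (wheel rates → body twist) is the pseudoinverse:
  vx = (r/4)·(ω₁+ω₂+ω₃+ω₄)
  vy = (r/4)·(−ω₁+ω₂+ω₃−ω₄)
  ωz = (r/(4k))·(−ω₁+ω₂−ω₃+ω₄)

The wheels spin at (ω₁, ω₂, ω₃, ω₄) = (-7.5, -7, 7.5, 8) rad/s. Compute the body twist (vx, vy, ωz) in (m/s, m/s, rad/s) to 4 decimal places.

k = lx + ly = 0.12 + 0.18 = 0.3000
ω₁+ω₂+ω₃+ω₄ = 1.0000  →  vx = (0.08/4)·1.0000 = 0.0200
−ω₁+ω₂+ω₃−ω₄ = 0.0000  →  vy = (0.08/4)·0.0000 = 0.0000
−ω₁+ω₂−ω₃+ω₄ = 1.0000  →  ωz = (0.08/1.2000)·1.0000 = 0.0667

(0.0200, 0.0000, 0.0667)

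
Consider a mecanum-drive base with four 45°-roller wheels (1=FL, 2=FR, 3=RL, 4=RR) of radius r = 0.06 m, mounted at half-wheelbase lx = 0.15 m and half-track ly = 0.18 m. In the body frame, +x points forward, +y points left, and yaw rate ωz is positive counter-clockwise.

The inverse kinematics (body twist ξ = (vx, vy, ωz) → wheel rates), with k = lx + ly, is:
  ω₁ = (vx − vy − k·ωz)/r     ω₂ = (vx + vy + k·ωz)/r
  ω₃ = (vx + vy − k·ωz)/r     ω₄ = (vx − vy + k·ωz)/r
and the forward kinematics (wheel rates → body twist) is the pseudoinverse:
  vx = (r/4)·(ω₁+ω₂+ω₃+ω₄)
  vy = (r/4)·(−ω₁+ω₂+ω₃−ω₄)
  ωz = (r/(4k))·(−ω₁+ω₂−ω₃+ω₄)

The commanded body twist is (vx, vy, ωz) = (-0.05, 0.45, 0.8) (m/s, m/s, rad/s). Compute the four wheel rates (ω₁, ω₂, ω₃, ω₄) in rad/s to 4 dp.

k = lx + ly = 0.15 + 0.18 = 0.3300;  k·ωz = 0.3300·0.8 = 0.2640
ω₁ (FL) = (vx − vy − k·ωz)/r = -0.7640/0.06 = -12.7333
ω₂ (FR) = (vx + vy + k·ωz)/r = 0.6640/0.06 = 11.0667
ω₃ (RL) = (vx + vy − k·ωz)/r = 0.1360/0.06 = 2.2667
ω₄ (RR) = (vx − vy + k·ωz)/r = -0.2360/0.06 = -3.9333

(-12.7333, 11.0667, 2.2667, -3.9333)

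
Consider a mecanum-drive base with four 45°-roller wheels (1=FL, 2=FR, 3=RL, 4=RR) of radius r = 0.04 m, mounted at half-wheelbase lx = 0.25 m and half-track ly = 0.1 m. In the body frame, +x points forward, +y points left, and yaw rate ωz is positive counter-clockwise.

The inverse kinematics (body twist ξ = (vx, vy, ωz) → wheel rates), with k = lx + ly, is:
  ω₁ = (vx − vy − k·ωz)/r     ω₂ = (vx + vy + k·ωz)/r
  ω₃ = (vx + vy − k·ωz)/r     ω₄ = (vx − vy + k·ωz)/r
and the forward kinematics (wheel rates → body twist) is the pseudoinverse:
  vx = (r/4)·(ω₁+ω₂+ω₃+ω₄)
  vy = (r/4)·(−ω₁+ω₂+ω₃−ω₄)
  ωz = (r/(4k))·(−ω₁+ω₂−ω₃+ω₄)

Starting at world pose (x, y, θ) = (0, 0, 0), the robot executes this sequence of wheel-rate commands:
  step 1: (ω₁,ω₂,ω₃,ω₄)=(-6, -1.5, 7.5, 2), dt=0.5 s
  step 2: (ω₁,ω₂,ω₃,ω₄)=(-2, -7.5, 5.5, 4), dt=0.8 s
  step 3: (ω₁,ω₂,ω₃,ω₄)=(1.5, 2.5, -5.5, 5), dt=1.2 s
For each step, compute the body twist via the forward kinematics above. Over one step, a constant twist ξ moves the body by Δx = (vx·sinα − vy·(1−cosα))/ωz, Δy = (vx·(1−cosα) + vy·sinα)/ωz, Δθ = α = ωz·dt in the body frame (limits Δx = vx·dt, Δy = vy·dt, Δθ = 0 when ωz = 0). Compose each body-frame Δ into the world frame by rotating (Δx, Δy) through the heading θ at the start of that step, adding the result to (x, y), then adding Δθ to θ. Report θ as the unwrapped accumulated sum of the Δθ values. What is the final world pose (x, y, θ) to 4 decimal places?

(0.0517, -0.0942, 0.2200)

step 1: ξ=(vx,vy,ωz)=(0.0200, 0.1000, -0.0286), dt=0.5 → body Δ=(0.0104, 0.0499, -0.0143) → world pose (0.0104, 0.0499, -0.0143)
step 2: ξ=(vx,vy,ωz)=(0.0000, -0.0400, -0.2000), dt=0.8 → body Δ=(-0.0026, -0.0319, -0.1600) → world pose (0.0073, 0.0181, -0.1743)
step 3: ξ=(vx,vy,ωz)=(0.0350, -0.0950, 0.3286), dt=1.2 → body Δ=(0.0631, -0.1029, 0.3943) → world pose (0.0517, -0.0942, 0.2200)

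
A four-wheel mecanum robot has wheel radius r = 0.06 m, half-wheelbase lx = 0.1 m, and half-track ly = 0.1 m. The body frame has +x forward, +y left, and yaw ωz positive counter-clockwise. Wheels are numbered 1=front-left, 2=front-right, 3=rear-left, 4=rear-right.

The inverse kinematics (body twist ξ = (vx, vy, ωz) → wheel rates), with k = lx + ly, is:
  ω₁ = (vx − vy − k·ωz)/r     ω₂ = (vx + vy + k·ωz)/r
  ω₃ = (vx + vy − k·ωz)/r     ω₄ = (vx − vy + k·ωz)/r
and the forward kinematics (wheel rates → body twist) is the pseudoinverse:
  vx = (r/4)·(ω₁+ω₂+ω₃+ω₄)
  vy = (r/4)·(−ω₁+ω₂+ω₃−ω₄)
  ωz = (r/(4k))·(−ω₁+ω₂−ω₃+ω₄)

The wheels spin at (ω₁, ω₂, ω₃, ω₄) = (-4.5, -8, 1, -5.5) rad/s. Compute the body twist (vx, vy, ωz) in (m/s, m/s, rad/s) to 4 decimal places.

k = lx + ly = 0.1 + 0.1 = 0.2000
ω₁+ω₂+ω₃+ω₄ = -17.0000  →  vx = (0.06/4)·-17.0000 = -0.2550
−ω₁+ω₂+ω₃−ω₄ = 3.0000  →  vy = (0.06/4)·3.0000 = 0.0450
−ω₁+ω₂−ω₃+ω₄ = -10.0000  →  ωz = (0.06/0.8000)·-10.0000 = -0.7500

(-0.2550, 0.0450, -0.7500)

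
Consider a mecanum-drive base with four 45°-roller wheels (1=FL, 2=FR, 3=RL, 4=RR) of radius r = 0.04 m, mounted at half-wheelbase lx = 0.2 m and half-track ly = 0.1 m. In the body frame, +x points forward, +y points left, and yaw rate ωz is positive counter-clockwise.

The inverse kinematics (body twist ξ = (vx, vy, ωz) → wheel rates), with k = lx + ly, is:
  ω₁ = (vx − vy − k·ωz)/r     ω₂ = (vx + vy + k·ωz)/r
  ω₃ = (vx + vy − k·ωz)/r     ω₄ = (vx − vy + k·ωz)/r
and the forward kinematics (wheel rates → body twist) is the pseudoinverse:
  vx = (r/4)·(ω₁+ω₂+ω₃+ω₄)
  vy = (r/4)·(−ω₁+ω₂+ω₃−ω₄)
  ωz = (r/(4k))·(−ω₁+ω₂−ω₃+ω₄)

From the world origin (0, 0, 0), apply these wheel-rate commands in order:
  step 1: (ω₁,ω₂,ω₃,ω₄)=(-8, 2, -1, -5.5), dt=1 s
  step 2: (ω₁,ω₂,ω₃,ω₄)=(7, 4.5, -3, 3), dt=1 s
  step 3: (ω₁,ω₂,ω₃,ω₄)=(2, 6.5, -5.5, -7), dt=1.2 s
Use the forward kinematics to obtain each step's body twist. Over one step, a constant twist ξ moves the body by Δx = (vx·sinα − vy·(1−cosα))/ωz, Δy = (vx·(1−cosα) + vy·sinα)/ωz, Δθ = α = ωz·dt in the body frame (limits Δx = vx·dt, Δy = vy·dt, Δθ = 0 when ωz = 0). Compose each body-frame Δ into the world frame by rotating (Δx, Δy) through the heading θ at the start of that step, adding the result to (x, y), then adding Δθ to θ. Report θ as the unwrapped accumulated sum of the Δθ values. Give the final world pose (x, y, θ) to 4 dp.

(-0.0759, 0.1282, 0.4200)

step 1: ξ=(vx,vy,ωz)=(-0.1250, 0.1450, 0.1833), dt=1.0 → body Δ=(-0.1376, 0.1328, 0.1833) → world pose (-0.1376, 0.1328, 0.1833)
step 2: ξ=(vx,vy,ωz)=(0.1150, -0.0850, 0.1167), dt=1.0 → body Δ=(0.1197, -0.0781, 0.1167) → world pose (-0.0056, 0.0778, 0.3000)
step 3: ξ=(vx,vy,ωz)=(-0.0400, 0.0600, 0.1000), dt=1.2 → body Δ=(-0.0522, 0.0690, 0.1200) → world pose (-0.0759, 0.1282, 0.4200)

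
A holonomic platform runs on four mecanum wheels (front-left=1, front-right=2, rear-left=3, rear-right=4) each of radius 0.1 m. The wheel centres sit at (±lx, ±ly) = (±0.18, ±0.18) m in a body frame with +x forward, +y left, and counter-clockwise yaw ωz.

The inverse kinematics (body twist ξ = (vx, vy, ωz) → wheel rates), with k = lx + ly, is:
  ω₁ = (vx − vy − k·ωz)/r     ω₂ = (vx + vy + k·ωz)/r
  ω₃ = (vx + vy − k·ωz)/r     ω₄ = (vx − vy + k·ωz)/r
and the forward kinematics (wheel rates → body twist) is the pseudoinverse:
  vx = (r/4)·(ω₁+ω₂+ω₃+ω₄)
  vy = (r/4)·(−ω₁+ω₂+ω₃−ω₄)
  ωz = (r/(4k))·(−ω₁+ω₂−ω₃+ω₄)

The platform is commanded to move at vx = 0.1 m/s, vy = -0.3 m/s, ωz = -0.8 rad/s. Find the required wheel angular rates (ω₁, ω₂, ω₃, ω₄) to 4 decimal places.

(6.8800, -4.8800, 0.8800, 1.1200)

k = lx + ly = 0.18 + 0.18 = 0.3600;  k·ωz = 0.3600·-0.8 = -0.2880
ω₁ (FL) = (vx − vy − k·ωz)/r = 0.6880/0.1 = 6.8800
ω₂ (FR) = (vx + vy + k·ωz)/r = -0.4880/0.1 = -4.8800
ω₃ (RL) = (vx + vy − k·ωz)/r = 0.0880/0.1 = 0.8800
ω₄ (RR) = (vx − vy + k·ωz)/r = 0.1120/0.1 = 1.1200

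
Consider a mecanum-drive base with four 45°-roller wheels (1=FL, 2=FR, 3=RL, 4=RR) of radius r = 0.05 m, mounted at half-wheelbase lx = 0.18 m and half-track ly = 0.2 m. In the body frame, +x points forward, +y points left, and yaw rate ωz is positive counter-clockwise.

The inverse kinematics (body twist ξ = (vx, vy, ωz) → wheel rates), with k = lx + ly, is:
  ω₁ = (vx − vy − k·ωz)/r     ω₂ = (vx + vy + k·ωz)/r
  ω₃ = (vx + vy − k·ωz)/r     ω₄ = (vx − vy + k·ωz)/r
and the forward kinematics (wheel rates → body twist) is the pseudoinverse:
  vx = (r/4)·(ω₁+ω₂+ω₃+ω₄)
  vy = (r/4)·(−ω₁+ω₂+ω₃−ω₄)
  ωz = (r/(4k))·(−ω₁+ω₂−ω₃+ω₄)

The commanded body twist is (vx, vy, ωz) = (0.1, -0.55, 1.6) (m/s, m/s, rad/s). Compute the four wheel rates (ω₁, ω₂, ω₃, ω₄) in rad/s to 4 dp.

k = lx + ly = 0.18 + 0.2 = 0.3800;  k·ωz = 0.3800·1.6 = 0.6080
ω₁ (FL) = (vx − vy − k·ωz)/r = 0.0420/0.05 = 0.8400
ω₂ (FR) = (vx + vy + k·ωz)/r = 0.1580/0.05 = 3.1600
ω₃ (RL) = (vx + vy − k·ωz)/r = -1.0580/0.05 = -21.1600
ω₄ (RR) = (vx − vy + k·ωz)/r = 1.2580/0.05 = 25.1600

(0.8400, 3.1600, -21.1600, 25.1600)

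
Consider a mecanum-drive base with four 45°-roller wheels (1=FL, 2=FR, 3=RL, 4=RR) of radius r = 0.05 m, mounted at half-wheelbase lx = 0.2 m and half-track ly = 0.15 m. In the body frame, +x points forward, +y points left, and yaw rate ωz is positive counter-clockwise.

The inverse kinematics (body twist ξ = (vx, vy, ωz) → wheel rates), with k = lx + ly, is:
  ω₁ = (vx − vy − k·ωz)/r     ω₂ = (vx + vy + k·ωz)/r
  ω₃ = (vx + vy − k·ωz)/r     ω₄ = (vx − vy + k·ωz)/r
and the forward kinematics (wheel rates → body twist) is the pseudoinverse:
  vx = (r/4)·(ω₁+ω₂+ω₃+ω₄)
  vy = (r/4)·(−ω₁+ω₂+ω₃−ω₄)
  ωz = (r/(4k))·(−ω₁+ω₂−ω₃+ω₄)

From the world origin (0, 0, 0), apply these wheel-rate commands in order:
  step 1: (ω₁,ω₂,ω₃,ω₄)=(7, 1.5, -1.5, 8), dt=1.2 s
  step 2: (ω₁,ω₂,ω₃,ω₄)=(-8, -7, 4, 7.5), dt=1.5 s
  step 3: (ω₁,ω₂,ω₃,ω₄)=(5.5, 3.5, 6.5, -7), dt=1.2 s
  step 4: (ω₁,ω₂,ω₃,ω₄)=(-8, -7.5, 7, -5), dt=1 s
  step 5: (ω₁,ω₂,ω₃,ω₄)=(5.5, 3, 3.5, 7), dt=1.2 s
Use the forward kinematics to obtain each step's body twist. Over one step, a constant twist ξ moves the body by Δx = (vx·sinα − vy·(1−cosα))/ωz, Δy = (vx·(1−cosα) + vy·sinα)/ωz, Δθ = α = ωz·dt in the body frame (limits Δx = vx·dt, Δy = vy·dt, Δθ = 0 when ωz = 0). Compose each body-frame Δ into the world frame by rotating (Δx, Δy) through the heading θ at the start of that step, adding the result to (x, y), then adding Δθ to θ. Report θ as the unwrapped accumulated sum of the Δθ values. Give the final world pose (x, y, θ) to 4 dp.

(0.3978, -0.1188, -0.6196)

step 1: ξ=(vx,vy,ωz)=(0.1875, -0.1875, 0.1429), dt=1.2 → body Δ=(0.2431, -0.2047, 0.1714) → world pose (0.2431, -0.2047, 0.1714)
step 2: ξ=(vx,vy,ωz)=(-0.0438, -0.0312, 0.1607), dt=1.5 → body Δ=(-0.0594, -0.0543, 0.2411) → world pose (0.1939, -0.2683, 0.4125)
step 3: ξ=(vx,vy,ωz)=(0.1063, 0.1438, -0.5536), dt=1.2 → body Δ=(0.1735, 0.1193, -0.6643) → world pose (0.3051, -0.0894, -0.2518)
step 4: ξ=(vx,vy,ωz)=(-0.1688, 0.1562, -0.4107), dt=1.0 → body Δ=(-0.1324, 0.1861, -0.4107) → world pose (0.2232, 0.1237, -0.6625)
step 5: ξ=(vx,vy,ωz)=(0.2375, -0.0750, 0.0357), dt=1.2 → body Δ=(0.2868, -0.0839, 0.0429) → world pose (0.3978, -0.1188, -0.6196)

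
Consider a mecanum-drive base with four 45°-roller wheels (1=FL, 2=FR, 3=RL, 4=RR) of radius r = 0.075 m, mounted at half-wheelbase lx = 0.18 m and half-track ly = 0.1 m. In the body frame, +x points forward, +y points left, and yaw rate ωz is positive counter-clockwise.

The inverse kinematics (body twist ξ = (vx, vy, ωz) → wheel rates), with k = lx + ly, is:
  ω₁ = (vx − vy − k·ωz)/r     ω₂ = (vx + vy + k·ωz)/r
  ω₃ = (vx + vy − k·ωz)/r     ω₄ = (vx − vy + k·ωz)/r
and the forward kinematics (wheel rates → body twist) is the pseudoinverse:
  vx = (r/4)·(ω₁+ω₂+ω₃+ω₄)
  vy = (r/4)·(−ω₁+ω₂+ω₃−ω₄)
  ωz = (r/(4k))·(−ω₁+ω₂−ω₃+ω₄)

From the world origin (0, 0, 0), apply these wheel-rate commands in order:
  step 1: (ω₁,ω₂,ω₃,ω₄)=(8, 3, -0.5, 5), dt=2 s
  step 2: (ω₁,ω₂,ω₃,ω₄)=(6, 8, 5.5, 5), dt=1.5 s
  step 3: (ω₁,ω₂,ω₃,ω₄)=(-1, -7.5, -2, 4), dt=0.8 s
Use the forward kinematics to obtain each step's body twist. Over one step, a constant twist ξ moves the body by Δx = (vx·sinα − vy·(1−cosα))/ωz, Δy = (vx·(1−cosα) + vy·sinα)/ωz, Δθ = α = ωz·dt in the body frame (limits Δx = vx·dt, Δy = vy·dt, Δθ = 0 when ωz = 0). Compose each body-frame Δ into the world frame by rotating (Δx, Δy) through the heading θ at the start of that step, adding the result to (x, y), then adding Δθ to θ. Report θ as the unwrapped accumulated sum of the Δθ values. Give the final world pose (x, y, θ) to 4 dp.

(1.2080, -0.4102, 0.1908)

step 1: ξ=(vx,vy,ωz)=(0.2906, -0.1969, 0.0335), dt=2.0 → body Δ=(0.5940, -0.3740, 0.0670) → world pose (0.5940, -0.3740, 0.0670)
step 2: ξ=(vx,vy,ωz)=(0.4594, 0.0469, 0.1004), dt=1.5 → body Δ=(0.6812, 0.1219, 0.1507) → world pose (1.2655, -0.2068, 0.2176)
step 3: ξ=(vx,vy,ωz)=(-0.1219, -0.2344, -0.0335), dt=0.8 → body Δ=(-0.1000, -0.1862, -0.0268) → world pose (1.2080, -0.4102, 0.1908)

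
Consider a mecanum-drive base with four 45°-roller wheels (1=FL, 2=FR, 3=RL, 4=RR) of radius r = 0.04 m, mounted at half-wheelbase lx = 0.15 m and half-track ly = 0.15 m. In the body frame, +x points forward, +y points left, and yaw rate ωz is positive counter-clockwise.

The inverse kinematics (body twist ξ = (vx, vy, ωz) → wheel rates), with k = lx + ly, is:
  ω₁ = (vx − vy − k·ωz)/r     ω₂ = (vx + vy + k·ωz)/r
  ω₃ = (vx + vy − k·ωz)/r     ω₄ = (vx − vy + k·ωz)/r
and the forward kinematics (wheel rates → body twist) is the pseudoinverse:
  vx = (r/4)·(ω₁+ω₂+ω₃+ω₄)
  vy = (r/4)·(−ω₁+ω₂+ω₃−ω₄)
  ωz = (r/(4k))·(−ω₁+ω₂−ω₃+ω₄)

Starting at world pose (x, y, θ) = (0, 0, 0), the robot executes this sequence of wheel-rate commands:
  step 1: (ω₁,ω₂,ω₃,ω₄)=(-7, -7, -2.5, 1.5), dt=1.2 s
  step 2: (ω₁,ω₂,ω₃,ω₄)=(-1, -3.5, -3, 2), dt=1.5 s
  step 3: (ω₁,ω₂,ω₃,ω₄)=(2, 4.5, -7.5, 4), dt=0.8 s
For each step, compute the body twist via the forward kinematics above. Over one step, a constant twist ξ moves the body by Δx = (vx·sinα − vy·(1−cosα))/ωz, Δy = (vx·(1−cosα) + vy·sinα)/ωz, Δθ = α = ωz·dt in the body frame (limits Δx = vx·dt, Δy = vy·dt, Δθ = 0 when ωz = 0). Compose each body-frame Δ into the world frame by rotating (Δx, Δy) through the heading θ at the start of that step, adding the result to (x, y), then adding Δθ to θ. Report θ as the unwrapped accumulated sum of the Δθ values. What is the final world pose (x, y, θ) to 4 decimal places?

step 1: ξ=(vx,vy,ωz)=(-0.1500, -0.0400, 0.1333), dt=1.2 → body Δ=(-0.1754, -0.0622, 0.1600) → world pose (-0.1754, -0.0622, 0.1600)
step 2: ξ=(vx,vy,ωz)=(-0.0550, -0.0750, 0.0833), dt=1.5 → body Δ=(-0.0753, -0.1174, 0.1250) → world pose (-0.2310, -0.1900, 0.2850)
step 3: ξ=(vx,vy,ωz)=(0.0300, -0.0900, 0.4667), dt=0.8 → body Δ=(0.0367, -0.0659, 0.3733) → world pose (-0.1772, -0.2429, 0.6583)

(-0.1772, -0.2429, 0.6583)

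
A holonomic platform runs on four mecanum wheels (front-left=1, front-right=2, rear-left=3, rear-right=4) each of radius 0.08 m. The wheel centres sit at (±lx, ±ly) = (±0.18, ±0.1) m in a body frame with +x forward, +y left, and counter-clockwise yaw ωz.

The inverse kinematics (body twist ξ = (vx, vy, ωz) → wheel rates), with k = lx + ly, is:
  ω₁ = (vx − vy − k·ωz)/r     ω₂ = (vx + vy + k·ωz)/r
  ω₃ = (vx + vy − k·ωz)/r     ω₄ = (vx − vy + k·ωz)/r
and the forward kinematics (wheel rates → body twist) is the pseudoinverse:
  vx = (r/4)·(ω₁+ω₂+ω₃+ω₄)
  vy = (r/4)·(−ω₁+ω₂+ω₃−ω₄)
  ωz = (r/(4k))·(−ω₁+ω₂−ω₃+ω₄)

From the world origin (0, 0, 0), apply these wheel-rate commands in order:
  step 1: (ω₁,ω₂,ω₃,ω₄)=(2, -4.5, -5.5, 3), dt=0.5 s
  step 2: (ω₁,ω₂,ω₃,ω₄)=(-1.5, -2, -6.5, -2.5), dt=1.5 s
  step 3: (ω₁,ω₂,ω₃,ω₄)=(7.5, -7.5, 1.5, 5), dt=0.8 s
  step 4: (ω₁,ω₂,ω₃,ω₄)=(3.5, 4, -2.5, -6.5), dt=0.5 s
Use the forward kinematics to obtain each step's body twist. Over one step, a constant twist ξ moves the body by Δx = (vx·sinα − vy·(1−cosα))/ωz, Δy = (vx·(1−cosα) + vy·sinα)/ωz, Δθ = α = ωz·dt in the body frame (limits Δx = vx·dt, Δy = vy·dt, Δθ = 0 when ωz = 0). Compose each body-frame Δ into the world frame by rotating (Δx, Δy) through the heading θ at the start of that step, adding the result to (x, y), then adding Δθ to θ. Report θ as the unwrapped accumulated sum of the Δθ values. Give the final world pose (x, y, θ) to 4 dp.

(-0.2373, -0.6062, -0.3357)

step 1: ξ=(vx,vy,ωz)=(-0.1000, -0.3000, 0.1429), dt=0.5 → body Δ=(-0.0446, -0.1517, 0.0714) → world pose (-0.0446, -0.1517, 0.0714)
step 2: ξ=(vx,vy,ωz)=(-0.2500, -0.0900, 0.2500), dt=1.5 → body Δ=(-0.3413, -0.2014, 0.3750) → world pose (-0.3706, -0.3768, 0.4464)
step 3: ξ=(vx,vy,ωz)=(0.1300, -0.3700, -0.8214), dt=0.8 → body Δ=(0.0029, -0.3081, -0.6571) → world pose (-0.2350, -0.6535, -0.2107)
step 4: ξ=(vx,vy,ωz)=(-0.0300, 0.0900, -0.2500), dt=0.5 → body Δ=(-0.0122, 0.0458, -0.1250) → world pose (-0.2373, -0.6062, -0.3357)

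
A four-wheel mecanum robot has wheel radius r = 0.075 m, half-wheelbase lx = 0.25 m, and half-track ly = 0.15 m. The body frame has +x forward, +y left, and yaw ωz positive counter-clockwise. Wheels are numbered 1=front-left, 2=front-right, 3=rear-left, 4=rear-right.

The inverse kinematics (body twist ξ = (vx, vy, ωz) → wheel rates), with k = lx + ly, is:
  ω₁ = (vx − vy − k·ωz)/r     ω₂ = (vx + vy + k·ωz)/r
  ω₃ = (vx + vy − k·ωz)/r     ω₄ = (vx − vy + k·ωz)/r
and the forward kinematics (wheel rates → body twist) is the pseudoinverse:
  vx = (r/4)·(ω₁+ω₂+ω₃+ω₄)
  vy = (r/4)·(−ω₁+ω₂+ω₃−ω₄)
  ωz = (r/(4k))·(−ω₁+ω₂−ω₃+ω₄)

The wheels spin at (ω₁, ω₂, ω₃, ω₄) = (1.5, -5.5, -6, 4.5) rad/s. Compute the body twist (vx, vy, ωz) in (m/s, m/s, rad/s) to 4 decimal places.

(-0.1031, -0.3281, 0.1641)

k = lx + ly = 0.25 + 0.15 = 0.4000
ω₁+ω₂+ω₃+ω₄ = -5.5000  →  vx = (0.075/4)·-5.5000 = -0.1031
−ω₁+ω₂+ω₃−ω₄ = -17.5000  →  vy = (0.075/4)·-17.5000 = -0.3281
−ω₁+ω₂−ω₃+ω₄ = 3.5000  →  ωz = (0.075/1.6000)·3.5000 = 0.1641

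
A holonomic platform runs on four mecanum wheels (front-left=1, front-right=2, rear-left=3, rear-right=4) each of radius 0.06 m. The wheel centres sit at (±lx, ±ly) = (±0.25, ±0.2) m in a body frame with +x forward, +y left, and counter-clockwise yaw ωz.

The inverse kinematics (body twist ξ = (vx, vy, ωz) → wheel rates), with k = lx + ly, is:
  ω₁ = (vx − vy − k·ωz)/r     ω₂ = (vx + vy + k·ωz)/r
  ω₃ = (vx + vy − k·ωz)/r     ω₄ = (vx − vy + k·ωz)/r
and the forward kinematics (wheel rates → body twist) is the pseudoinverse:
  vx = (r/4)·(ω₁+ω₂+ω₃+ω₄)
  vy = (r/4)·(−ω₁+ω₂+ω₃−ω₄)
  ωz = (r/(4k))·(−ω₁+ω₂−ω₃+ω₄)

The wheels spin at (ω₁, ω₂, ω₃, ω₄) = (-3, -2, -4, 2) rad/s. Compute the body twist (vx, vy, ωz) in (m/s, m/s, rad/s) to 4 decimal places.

(-0.1050, -0.0750, 0.2333)

k = lx + ly = 0.25 + 0.2 = 0.4500
ω₁+ω₂+ω₃+ω₄ = -7.0000  →  vx = (0.06/4)·-7.0000 = -0.1050
−ω₁+ω₂+ω₃−ω₄ = -5.0000  →  vy = (0.06/4)·-5.0000 = -0.0750
−ω₁+ω₂−ω₃+ω₄ = 7.0000  →  ωz = (0.06/1.8000)·7.0000 = 0.2333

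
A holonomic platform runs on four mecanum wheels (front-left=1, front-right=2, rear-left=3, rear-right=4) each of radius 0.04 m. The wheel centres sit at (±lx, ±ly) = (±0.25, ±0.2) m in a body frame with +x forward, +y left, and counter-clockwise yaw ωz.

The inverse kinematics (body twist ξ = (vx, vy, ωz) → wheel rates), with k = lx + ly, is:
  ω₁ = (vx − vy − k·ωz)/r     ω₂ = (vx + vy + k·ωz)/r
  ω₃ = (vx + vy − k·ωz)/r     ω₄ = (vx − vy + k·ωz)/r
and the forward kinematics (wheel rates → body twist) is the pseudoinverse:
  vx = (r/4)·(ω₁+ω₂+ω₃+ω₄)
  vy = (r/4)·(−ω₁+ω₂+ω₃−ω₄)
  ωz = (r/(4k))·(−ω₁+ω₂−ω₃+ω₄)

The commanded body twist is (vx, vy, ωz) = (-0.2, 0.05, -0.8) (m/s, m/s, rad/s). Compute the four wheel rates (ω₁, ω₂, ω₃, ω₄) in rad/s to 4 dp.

k = lx + ly = 0.25 + 0.2 = 0.4500;  k·ωz = 0.4500·-0.8 = -0.3600
ω₁ (FL) = (vx − vy − k·ωz)/r = 0.1100/0.04 = 2.7500
ω₂ (FR) = (vx + vy + k·ωz)/r = -0.5100/0.04 = -12.7500
ω₃ (RL) = (vx + vy − k·ωz)/r = 0.2100/0.04 = 5.2500
ω₄ (RR) = (vx − vy + k·ωz)/r = -0.6100/0.04 = -15.2500

(2.7500, -12.7500, 5.2500, -15.2500)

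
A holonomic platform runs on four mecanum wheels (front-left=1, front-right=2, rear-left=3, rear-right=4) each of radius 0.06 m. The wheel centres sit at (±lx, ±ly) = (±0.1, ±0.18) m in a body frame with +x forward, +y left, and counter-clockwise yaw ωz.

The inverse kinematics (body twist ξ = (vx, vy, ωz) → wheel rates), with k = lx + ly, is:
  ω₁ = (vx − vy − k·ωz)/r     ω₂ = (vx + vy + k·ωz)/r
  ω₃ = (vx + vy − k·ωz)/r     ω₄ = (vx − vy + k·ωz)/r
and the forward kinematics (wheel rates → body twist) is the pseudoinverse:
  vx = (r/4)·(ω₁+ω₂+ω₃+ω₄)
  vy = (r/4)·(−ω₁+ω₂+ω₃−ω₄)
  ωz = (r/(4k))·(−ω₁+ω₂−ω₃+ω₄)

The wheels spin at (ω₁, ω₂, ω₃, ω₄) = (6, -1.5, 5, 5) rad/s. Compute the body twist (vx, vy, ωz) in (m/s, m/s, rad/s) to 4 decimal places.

k = lx + ly = 0.1 + 0.18 = 0.2800
ω₁+ω₂+ω₃+ω₄ = 14.5000  →  vx = (0.06/4)·14.5000 = 0.2175
−ω₁+ω₂+ω₃−ω₄ = -7.5000  →  vy = (0.06/4)·-7.5000 = -0.1125
−ω₁+ω₂−ω₃+ω₄ = -7.5000  →  ωz = (0.06/1.1200)·-7.5000 = -0.4018

(0.2175, -0.1125, -0.4018)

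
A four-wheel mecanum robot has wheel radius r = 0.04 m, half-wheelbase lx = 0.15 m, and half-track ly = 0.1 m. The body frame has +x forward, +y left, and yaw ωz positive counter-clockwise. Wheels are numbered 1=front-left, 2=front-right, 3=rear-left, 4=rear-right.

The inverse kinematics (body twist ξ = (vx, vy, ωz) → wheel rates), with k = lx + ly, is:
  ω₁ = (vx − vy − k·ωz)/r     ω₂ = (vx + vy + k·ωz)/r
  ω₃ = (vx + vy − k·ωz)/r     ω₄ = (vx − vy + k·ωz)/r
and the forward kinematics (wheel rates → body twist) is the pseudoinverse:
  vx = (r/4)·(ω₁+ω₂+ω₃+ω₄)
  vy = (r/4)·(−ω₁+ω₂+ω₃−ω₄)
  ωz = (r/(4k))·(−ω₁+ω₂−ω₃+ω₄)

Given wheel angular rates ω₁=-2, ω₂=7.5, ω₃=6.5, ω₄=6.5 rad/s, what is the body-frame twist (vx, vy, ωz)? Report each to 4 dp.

k = lx + ly = 0.15 + 0.1 = 0.2500
ω₁+ω₂+ω₃+ω₄ = 18.5000  →  vx = (0.04/4)·18.5000 = 0.1850
−ω₁+ω₂+ω₃−ω₄ = 9.5000  →  vy = (0.04/4)·9.5000 = 0.0950
−ω₁+ω₂−ω₃+ω₄ = 9.5000  →  ωz = (0.04/1.0000)·9.5000 = 0.3800

(0.1850, 0.0950, 0.3800)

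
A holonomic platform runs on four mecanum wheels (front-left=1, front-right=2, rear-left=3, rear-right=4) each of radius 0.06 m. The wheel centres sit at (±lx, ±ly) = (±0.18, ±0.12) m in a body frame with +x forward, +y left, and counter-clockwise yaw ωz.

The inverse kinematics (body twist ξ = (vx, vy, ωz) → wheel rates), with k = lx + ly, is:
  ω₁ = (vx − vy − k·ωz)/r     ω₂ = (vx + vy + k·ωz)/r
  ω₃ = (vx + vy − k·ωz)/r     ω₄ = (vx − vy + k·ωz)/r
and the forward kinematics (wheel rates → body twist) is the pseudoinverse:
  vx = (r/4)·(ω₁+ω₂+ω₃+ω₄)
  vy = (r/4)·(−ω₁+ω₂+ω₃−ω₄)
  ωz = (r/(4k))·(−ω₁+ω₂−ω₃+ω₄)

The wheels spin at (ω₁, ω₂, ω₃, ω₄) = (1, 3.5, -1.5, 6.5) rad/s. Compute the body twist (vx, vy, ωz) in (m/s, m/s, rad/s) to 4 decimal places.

k = lx + ly = 0.18 + 0.12 = 0.3000
ω₁+ω₂+ω₃+ω₄ = 9.5000  →  vx = (0.06/4)·9.5000 = 0.1425
−ω₁+ω₂+ω₃−ω₄ = -5.5000  →  vy = (0.06/4)·-5.5000 = -0.0825
−ω₁+ω₂−ω₃+ω₄ = 10.5000  →  ωz = (0.06/1.2000)·10.5000 = 0.5250

(0.1425, -0.0825, 0.5250)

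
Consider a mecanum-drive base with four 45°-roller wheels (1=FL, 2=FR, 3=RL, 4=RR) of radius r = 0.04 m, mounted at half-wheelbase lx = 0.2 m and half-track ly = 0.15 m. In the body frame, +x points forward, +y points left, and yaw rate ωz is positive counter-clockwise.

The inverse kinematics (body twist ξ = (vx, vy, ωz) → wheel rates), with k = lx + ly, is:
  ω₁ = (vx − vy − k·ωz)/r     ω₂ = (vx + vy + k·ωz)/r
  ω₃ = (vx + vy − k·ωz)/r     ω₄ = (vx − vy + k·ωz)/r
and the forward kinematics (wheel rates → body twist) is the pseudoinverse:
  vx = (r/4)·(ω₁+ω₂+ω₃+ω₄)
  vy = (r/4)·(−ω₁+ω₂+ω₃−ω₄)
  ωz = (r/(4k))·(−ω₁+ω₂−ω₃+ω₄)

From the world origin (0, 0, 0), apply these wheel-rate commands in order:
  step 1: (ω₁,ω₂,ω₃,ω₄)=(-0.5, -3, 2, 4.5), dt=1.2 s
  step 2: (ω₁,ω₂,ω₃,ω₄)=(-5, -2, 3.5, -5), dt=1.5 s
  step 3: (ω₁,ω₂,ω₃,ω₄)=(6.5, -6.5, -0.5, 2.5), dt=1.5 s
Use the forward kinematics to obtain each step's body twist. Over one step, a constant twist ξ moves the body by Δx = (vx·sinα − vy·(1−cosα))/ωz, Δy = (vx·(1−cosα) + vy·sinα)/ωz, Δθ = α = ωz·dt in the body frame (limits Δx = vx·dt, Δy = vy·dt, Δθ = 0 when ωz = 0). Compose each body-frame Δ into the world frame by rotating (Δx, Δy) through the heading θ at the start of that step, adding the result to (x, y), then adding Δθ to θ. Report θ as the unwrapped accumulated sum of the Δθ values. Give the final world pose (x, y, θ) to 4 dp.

step 1: ξ=(vx,vy,ωz)=(0.0300, -0.0500, 0.0000), dt=1.2 → body Δ=(0.0360, -0.0600, 0.0000) → world pose (0.0360, -0.0600, 0.0000)
step 2: ξ=(vx,vy,ωz)=(-0.0850, 0.1150, -0.1571), dt=1.5 → body Δ=(-0.1061, 0.1859, -0.2357) → world pose (-0.0701, 0.1259, -0.2357)
step 3: ξ=(vx,vy,ωz)=(0.0200, -0.1600, -0.2857), dt=1.5 → body Δ=(-0.0216, -0.2391, -0.4286) → world pose (-0.1469, -0.1015, -0.6643)

(-0.1469, -0.1015, -0.6643)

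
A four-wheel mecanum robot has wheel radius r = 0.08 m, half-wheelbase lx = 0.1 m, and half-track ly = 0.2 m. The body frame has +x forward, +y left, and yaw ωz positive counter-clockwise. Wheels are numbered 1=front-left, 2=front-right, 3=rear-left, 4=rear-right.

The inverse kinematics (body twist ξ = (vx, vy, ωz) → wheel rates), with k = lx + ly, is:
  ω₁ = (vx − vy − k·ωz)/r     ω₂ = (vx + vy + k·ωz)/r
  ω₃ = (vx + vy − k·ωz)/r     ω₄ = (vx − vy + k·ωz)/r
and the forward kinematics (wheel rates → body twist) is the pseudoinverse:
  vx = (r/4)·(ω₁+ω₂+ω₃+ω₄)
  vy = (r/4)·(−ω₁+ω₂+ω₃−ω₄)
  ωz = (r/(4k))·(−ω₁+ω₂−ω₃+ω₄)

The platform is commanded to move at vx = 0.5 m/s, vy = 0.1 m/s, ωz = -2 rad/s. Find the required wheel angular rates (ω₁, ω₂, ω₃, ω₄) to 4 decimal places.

(12.5000, 0.0000, 15.0000, -2.5000)

k = lx + ly = 0.1 + 0.2 = 0.3000;  k·ωz = 0.3000·-2 = -0.6000
ω₁ (FL) = (vx − vy − k·ωz)/r = 1.0000/0.08 = 12.5000
ω₂ (FR) = (vx + vy + k·ωz)/r = 0.0000/0.08 = 0.0000
ω₃ (RL) = (vx + vy − k·ωz)/r = 1.2000/0.08 = 15.0000
ω₄ (RR) = (vx − vy + k·ωz)/r = -0.2000/0.08 = -2.5000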